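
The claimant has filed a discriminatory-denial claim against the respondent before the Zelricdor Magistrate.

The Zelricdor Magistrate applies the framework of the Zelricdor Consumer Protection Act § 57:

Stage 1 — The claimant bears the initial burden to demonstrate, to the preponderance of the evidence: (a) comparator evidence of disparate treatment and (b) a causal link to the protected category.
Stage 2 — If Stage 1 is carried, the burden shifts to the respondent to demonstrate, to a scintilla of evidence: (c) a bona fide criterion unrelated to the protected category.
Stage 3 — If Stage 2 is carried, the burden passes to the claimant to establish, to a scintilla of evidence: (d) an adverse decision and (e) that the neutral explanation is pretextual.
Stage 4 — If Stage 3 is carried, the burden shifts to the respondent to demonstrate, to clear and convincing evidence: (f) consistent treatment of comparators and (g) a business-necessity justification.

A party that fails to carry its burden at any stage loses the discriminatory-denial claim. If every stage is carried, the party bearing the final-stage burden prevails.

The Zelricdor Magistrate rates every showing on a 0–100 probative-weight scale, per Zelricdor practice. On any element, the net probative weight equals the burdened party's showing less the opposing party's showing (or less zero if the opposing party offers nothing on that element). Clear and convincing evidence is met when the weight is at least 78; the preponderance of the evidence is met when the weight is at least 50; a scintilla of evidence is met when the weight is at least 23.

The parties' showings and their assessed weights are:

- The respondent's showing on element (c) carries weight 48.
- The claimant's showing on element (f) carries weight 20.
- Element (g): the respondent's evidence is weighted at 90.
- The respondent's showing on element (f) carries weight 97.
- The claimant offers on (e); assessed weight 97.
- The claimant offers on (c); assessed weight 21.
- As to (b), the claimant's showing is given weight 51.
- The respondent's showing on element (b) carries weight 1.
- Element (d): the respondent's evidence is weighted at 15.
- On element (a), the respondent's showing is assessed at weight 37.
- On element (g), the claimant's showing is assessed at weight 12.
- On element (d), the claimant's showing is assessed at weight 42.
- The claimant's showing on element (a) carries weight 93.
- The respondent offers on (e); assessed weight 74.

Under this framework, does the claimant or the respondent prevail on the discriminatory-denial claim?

claimant

Stage 1 — burden on claimant; standard: the preponderance of the evidence (weight is at least 50).
    (a): 93 − 37 = 56 ≥ 50 [met]
    (b): 51 − 1 = 50 ≥ 50 [met]
  All elements met. The burden passes to the respondent.
Stage 2 — burden on respondent; standard: a scintilla of evidence (weight is at least 23).
    (c): 48 − 21 = 27 ≥ 23 [met]
  The respondent carries Stage 2; the claimant now bears the burden.
Stage 3 — burden on claimant; standard: a scintilla of evidence (weight is at least 23).
    (d): 42 − 15 = 27 ≥ 23 [met]
    (e): 97 − 74 = 23 ≥ 23 [met]
  The claimant carries Stage 3; the respondent now bears the burden.
Stage 4 — burden on respondent; standard: clear and convincing evidence (weight is at least 78).
    (f): 97 − 20 = 77 < 78 [not met]
    (g): 90 − 12 = 78 ≥ 78 [met]
  Stage 4 not carried; the respondent fails its burden.
So the claimant prevails.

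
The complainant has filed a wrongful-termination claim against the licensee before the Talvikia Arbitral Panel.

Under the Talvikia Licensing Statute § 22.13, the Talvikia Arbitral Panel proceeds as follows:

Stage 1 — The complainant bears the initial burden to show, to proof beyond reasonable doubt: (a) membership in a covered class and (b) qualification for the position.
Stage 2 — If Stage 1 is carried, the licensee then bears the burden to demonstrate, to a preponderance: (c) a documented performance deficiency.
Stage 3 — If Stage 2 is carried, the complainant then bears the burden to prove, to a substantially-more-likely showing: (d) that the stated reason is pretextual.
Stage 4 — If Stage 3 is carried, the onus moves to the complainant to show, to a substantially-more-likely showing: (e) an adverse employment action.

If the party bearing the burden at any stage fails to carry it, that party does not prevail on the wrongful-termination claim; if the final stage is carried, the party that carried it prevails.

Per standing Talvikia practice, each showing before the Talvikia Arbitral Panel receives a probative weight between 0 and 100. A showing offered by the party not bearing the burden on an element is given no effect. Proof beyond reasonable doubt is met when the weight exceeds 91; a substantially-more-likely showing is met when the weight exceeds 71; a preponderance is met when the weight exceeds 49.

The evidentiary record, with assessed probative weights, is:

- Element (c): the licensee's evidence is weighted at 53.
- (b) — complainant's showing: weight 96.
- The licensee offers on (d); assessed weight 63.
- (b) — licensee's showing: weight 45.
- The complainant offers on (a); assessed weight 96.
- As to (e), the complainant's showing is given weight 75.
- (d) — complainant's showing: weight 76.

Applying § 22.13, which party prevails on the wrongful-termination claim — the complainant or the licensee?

At Stage 1 the complainant must meet proof beyond reasonable doubt (weight exceeds 91): on (a) the weight is 96, which does exceed 91, so (a) meets the standard; on (b) the weight is 96 (the licensee's 45 is given no effect), which does exceed 91, so (b) meets the standard.
  All elements met. The burden passes to the licensee.
At Stage 2 the licensee must meet a preponderance (weight exceeds 49): on (c) the weight is 53, > 49, so (c) meets the standard.
  The licensee carries Stage 2; the complainant now bears the burden.
At Stage 3 the complainant must meet a substantially-more-likely showing (weight exceeds 71): on (d) the weight is 76 (the licensee's 63 is given no effect), which does exceed 71, so (d) meets the standard.
  Stage 3 is satisfied; the complainant continues to bear the burden.
At Stage 4 the complainant must meet a substantially-more-likely showing (weight exceeds 71): on (e) the weight is 75, > 71, so (e) meets the standard.
  Stage 4 carried; the final stage is satisfied.
With every stage satisfied, the complainant prevails.

complainant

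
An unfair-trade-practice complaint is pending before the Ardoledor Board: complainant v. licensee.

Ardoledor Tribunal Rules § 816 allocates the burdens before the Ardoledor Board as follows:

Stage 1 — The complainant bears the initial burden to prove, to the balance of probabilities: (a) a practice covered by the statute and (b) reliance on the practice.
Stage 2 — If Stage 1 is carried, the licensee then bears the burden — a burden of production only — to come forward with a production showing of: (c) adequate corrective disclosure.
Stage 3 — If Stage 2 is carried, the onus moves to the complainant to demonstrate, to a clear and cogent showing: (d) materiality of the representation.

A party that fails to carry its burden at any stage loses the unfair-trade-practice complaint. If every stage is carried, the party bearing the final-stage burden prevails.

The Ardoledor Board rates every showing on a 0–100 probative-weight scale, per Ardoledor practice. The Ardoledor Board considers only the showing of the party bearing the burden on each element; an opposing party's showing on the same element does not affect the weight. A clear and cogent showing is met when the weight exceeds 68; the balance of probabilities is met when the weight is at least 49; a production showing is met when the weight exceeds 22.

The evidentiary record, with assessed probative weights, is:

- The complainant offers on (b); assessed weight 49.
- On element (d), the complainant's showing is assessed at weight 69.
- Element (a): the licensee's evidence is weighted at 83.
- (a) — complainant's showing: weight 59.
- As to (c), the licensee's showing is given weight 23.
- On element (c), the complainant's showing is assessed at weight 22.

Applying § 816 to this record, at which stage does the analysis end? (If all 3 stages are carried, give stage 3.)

stage 3

At Stage 1 the complainant must meet the balance of probabilities (weight is at least 49): on (a) the weight is 59 (the licensee's 83 is given no effect), ≥ 49, so (a) meets the standard; on (b) the weight is 49, ≥ 49, so (b) meets the standard.
  The complainant carries Stage 1; the licensee now bears the burden.
At Stage 2 the licensee must meet a production showing (weight exceeds 22): on (c) the weight is 23 (the complainant's 22 is given no effect), > 22, so (c) meets the standard.
  The licensee carries Stage 2; the complainant now bears the burden.
At Stage 3 the complainant must meet a clear and cogent showing (weight exceeds 68): on (d) the weight is 69, > 68, so (d) meets the standard.
  All elements met at the final stage.
With every stage satisfied, the complainant prevails.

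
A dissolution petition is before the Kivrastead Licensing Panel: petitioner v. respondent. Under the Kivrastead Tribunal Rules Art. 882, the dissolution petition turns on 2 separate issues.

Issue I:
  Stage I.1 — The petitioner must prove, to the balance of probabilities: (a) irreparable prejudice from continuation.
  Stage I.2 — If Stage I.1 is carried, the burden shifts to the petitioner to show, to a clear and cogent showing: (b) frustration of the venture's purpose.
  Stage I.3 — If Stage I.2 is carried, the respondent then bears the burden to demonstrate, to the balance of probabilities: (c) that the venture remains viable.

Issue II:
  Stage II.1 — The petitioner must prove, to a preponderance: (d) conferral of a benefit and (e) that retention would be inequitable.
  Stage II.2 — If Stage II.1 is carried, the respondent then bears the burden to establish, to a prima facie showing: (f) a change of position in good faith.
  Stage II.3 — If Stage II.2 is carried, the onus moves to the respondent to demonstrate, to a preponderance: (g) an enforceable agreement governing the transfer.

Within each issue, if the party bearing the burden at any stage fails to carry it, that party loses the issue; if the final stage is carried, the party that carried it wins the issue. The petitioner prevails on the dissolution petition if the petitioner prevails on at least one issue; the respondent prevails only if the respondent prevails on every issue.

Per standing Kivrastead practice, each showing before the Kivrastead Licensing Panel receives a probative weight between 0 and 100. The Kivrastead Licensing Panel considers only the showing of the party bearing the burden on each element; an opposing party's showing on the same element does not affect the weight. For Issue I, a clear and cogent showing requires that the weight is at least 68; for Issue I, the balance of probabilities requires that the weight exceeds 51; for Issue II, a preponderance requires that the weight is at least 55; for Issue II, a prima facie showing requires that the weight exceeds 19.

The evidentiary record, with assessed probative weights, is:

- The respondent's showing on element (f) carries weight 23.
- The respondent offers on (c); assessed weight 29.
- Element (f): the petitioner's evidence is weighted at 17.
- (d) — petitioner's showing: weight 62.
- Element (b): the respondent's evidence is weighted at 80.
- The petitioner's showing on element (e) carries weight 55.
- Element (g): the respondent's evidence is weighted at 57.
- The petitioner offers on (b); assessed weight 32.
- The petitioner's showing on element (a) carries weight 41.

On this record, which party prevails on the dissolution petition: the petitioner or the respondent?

respondent

— Issue I —
At Stage I.1 the petitioner must meet the balance of probabilities (weight exceeds 51): on (a) the weight is 41, ≤ 51, so (a) does not meet the standard.
  The petitioner does not carry Stage I.1.
So the respondent prevails on this issue.
— Issue II —
Stage II.1 (petitioner, a preponderance, weight is at least 55): (d) 62 ≥ 55 — meets; (e) 55 ≥ 55 — meets.
  Stage II.1 is satisfied; the onus moves to the respondent.
Stage II.2 (respondent, a prima facie showing, weight exceeds 19): (f) 23 (petitioner's 17 disregarded) > 19 — meets.
  All elements met. The respondent retains the burden for Stage II.3.
Stage II.3 (respondent, a preponderance, weight is at least 55): (g) 57 ≥ 55 — meets.
  Stage II.3 carried; the final stage is satisfied.
With every stage satisfied, the respondent prevails on this issue.
Per-issue: Issue I → respondent; Issue II → respondent. The petitioner must prevail on at least one issue; overall, the respondent prevails.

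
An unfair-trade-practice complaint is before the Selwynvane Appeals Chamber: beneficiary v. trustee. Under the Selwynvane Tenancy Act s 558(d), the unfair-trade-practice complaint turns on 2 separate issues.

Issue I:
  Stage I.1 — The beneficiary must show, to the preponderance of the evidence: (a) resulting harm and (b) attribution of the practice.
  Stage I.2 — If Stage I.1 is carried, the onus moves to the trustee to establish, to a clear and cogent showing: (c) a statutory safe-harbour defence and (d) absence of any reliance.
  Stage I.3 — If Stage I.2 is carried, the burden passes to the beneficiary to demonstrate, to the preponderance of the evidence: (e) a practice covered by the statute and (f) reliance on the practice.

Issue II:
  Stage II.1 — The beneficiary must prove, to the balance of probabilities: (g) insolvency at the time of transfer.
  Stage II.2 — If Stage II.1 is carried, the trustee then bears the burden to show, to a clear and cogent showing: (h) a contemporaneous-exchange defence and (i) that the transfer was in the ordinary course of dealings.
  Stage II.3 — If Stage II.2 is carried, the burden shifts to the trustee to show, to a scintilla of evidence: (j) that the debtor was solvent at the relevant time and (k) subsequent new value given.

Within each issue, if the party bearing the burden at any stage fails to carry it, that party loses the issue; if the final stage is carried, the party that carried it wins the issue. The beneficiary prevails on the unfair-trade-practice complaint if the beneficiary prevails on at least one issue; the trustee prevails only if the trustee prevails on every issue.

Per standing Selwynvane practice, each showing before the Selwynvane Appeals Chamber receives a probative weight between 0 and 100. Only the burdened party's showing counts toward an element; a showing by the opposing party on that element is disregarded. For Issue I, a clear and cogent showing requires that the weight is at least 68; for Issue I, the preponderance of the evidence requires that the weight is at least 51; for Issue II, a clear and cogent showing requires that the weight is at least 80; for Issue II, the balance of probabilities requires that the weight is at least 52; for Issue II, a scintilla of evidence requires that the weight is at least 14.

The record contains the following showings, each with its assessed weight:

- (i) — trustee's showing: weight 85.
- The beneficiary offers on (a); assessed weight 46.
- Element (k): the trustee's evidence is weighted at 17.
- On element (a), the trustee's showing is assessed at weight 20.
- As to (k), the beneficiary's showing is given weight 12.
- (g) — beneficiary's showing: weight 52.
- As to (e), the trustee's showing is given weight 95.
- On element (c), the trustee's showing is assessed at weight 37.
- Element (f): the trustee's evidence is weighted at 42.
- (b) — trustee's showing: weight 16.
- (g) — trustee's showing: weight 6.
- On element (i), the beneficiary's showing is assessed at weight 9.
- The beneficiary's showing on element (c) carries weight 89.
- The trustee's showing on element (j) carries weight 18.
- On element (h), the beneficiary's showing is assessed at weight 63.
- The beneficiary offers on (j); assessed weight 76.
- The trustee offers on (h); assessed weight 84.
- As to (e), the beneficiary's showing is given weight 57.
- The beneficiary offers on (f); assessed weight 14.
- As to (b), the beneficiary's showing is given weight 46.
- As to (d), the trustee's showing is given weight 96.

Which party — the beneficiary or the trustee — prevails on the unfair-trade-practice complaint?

trustee

— Issue I —
At Stage I.1 the beneficiary must meet the preponderance of the evidence (weight is at least 51): on (a) the weight is 46 (the trustee's 20 is given no effect), < 51, so (a) does not meet the standard; on (b) the weight is 46 (the trustee's 16 is given no effect), < 51, so (b) does not meet the standard.
  Not every element is met, so the beneficiary fails to carry Stage I.1.
The analysis ends at Stage I.1; the trustee prevails on this issue.
— Issue II —
At Stage II.1 the beneficiary must meet the balance of probabilities (weight is at least 52): on (g) the weight is 52 (the trustee's 6 is given no effect), which does reach 52, so (g) meets the standard.
  Stage II.1 is satisfied; the onus moves to the trustee.
At Stage II.2 the trustee must meet a clear and cogent showing (weight is at least 80): on (h) the weight is 84 (the beneficiary's 63 is given no effect), ≥ 80, so (h) meets the standard; on (i) the weight is 85 (the beneficiary's 9 is given no effect), which does reach 80, so (i) meets the standard.
  All elements met. The trustee retains the burden for Stage II.3.
At Stage II.3 the trustee must meet a scintilla of evidence (weight is at least 14): on (j) the weight is 18 (the beneficiary's 76 is given no effect), which does reach 14, so (j) meets the standard; on (k) the weight is 17 (the beneficiary's 12 is given no effect), which does reach 14, so (k) meets the standard.
  All elements met at the final stage.
Every stage carried; the trustee prevails on this issue.
Per-issue: Issue I → trustee; Issue II → trustee. The beneficiary must prevail on at least one issue; overall, the trustee prevails.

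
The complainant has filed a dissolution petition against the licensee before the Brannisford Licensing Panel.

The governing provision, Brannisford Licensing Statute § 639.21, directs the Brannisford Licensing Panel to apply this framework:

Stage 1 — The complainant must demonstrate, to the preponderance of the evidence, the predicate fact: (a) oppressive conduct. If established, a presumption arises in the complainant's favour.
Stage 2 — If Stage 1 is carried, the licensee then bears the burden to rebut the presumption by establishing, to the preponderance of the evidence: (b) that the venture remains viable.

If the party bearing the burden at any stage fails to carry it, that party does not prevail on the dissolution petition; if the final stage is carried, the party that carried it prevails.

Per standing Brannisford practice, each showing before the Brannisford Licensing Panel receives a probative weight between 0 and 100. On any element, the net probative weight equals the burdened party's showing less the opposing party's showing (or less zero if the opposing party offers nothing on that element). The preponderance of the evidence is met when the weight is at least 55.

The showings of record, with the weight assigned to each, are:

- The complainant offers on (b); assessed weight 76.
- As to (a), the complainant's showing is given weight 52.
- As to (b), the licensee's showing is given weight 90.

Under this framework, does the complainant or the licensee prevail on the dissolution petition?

Stage 1 (complainant, the preponderance of the evidence, weight is at least 55): (a) 52 < 55 — fails.
  Stage 1 not carried; the complainant fails its burden.
So the licensee prevails.

licensee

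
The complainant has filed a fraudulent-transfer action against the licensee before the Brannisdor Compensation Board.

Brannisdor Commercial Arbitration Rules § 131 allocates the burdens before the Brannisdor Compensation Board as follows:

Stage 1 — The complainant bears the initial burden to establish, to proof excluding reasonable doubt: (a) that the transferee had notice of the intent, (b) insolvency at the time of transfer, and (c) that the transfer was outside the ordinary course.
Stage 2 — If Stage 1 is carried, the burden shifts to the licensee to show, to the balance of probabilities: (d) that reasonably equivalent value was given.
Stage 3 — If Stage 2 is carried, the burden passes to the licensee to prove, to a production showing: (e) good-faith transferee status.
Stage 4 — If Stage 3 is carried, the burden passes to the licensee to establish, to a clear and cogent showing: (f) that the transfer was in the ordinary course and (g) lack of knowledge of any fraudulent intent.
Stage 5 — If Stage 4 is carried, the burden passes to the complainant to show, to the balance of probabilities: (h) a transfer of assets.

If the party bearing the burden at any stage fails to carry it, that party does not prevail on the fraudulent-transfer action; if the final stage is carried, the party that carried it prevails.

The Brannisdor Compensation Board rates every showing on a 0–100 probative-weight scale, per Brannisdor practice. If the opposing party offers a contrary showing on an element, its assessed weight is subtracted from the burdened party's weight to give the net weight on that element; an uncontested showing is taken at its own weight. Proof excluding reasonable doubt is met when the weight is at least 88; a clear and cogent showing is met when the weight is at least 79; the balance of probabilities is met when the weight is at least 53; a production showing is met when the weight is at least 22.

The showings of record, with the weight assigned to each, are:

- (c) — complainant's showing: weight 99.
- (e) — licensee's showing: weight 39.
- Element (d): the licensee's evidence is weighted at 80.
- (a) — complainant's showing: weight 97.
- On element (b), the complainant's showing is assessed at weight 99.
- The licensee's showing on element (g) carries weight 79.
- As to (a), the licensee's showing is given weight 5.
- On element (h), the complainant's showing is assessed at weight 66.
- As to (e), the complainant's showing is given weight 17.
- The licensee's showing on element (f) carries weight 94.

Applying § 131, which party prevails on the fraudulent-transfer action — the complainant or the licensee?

complainant

Stage 1 (complainant, proof excluding reasonable doubt, weight is at least 88): (a) net 97−5=92 ≥ 88 — meets; (b) 99 ≥ 88 — meets; (c) 99 ≥ 88 — meets.
  All elements met. The burden passes to the licensee.
Stage 2 (licensee, the balance of probabilities, weight is at least 53): (d) 80 ≥ 53 — meets.
  All elements met. The licensee retains the burden for Stage 3.
Stage 3 (licensee, a production showing, weight is at least 22): (e) net 39−17=22 ≥ 22 — meets.
  Stage 3 is satisfied; the licensee continues to bear the burden.
Stage 4 (licensee, a clear and cogent showing, weight is at least 79): (f) 94 ≥ 79 — meets; (g) 79 ≥ 79 — meets.
  Stage 4 is satisfied; the onus moves to the complainant.
Stage 5 (complainant, the balance of probabilities, weight is at least 53): (h) 66 ≥ 53 — meets.
  Stage 5 carried; the final stage is satisfied.
All stages carried — the complainant prevails.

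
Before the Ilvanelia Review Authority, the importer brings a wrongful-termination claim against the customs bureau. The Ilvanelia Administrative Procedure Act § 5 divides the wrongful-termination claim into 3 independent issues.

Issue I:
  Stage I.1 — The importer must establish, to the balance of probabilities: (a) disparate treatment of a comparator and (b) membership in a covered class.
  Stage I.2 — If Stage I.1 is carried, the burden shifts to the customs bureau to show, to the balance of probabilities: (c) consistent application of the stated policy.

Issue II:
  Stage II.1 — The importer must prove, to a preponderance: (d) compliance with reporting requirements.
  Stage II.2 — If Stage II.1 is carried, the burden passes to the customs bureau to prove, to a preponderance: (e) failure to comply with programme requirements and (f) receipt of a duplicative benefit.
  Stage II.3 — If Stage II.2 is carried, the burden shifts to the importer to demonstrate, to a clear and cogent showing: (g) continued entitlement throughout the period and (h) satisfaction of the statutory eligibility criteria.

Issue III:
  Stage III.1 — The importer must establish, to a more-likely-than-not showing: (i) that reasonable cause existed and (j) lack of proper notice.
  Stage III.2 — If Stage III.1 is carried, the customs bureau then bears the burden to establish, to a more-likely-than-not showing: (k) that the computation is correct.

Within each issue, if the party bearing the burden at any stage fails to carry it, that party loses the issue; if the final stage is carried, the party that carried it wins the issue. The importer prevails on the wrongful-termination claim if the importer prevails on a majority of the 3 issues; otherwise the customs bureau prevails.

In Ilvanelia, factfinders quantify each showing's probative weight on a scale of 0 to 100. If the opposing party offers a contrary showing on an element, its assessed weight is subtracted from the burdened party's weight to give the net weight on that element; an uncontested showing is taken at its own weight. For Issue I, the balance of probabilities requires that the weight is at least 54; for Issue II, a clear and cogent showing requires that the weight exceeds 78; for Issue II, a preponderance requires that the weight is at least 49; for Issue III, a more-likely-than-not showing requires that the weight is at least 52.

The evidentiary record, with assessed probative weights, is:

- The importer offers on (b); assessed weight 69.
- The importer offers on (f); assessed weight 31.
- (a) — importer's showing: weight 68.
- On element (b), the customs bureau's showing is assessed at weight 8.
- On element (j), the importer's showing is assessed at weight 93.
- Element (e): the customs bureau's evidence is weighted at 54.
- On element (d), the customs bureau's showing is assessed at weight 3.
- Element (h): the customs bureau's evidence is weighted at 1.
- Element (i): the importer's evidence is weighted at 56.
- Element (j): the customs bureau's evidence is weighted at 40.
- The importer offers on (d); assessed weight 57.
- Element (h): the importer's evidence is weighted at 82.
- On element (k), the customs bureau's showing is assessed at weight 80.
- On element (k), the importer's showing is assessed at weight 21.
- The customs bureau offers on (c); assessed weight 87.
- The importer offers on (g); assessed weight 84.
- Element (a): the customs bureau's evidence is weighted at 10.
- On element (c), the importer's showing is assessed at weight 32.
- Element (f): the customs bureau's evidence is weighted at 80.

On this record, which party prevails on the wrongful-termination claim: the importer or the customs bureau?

— Issue I —
At Stage I.1 the importer must meet the balance of probabilities (weight is at least 54): on (a) the weight is 68 less the opposing 10 gives net 58, which does reach 54, so (a) meets the standard; on (b) the weight is 69 less the opposing 8 gives net 61, ≥ 54, so (b) meets the standard.
  All elements met. The burden passes to the customs bureau.
At Stage I.2 the customs bureau must meet the balance of probabilities (weight is at least 54): on (c) the weight is 87 less the opposing 32 gives net 55, which does reach 54, so (c) meets the standard.
  The customs bureau carries the last stage.
Every stage carried; the customs bureau prevails on this issue.
— Issue II —
Stage II.1 — burden on importer; standard: a preponderance (weight is at least 49).
    (d): 57 − 3 = 54 ≥ 49 [met]
  Stage II.1 is satisfied; the onus moves to the customs bureau.
Stage II.2 — burden on customs bureau; standard: a preponderance (weight is at least 49).
    (e): 54 ≥ 49 [met]
    (f): 80 − 31 = 49 ≥ 49 [met]
  Stage II.2 carried; the burden shifts to the importer.
Stage II.3 — burden on importer; standard: a clear and cogent showing (weight exceeds 78).
    (g): 84 > 78 [met]
    (h): 82 − 1 = 81 > 78 [met]
  The importer carries the last stage.
Every stage carried; the importer prevails on this issue.
— Issue III —
Stage III.1 — burden on importer; standard: a more-likely-than-not showing (weight is at least 52).
    (i): 56 ≥ 52 [met]
    (j): 93 − 40 = 53 ≥ 52 [met]
  The importer carries Stage III.1; the customs bureau now bears the burden.
Stage III.2 — burden on customs bureau; standard: a more-likely-than-not showing (weight is at least 52).
    (k): 80 − 21 = 59 ≥ 52 [met]
  Stage III.2 carried; the final stage is satisfied.
All stages carried — the customs bureau prevails on this issue.
Per-issue: Issue I → customs bureau; Issue II → importer; Issue III → customs bureau. The importer must prevail on a majority of issues; overall, the customs bureau prevails.

customs bureau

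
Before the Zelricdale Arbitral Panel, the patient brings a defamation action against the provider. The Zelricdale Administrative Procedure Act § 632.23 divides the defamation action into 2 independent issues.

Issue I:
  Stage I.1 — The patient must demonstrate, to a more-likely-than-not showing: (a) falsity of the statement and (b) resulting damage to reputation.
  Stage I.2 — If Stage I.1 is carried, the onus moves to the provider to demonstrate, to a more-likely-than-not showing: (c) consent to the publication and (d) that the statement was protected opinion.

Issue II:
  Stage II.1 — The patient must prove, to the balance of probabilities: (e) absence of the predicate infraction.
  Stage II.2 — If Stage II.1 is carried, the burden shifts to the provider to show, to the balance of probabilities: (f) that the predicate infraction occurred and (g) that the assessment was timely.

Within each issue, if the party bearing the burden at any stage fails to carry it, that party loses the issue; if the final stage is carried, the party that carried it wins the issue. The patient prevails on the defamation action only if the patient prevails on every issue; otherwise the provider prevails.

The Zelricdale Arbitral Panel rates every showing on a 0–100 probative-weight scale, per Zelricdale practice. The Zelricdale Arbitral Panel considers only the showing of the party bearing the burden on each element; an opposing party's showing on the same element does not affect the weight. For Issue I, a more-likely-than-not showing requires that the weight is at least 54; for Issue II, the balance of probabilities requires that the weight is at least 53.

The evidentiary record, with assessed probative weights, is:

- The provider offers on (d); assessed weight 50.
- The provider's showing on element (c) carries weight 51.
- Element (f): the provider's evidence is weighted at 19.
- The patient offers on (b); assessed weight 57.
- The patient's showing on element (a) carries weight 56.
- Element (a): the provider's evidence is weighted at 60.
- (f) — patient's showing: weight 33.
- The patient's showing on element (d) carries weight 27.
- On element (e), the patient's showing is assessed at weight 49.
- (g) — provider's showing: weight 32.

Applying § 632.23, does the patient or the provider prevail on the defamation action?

provider

— Issue I —
At Stage I.1 the patient must meet a more-likely-than-not showing (weight is at least 54): on (a) the weight is 56 (the provider's 60 is given no effect), ≥ 54, so (a) meets the standard; on (b) the weight is 57, ≥ 54, so (b) meets the standard.
  All elements met. The burden passes to the provider.
At Stage I.2 the provider must meet a more-likely-than-not showing (weight is at least 54): on (c) the weight is 51, < 54, so (c) does not meet the standard; on (d) the weight is 50 (the patient's 27 is given no effect), < 54, so (d) does not meet the standard.
  Stage I.2 not carried; the provider fails its burden.
So the patient prevails on this issue.
— Issue II —
At Stage II.1 the patient must meet the balance of probabilities (weight is at least 53): on (e) the weight is 49, which does not reach 53, so (e) does not meet the standard.
  The patient does not carry Stage II.1.
The analysis ends at Stage II.1; the provider prevails on this issue.
Per-issue: Issue I → patient; Issue II → provider. The patient must prevail on every issue; overall, the provider prevails.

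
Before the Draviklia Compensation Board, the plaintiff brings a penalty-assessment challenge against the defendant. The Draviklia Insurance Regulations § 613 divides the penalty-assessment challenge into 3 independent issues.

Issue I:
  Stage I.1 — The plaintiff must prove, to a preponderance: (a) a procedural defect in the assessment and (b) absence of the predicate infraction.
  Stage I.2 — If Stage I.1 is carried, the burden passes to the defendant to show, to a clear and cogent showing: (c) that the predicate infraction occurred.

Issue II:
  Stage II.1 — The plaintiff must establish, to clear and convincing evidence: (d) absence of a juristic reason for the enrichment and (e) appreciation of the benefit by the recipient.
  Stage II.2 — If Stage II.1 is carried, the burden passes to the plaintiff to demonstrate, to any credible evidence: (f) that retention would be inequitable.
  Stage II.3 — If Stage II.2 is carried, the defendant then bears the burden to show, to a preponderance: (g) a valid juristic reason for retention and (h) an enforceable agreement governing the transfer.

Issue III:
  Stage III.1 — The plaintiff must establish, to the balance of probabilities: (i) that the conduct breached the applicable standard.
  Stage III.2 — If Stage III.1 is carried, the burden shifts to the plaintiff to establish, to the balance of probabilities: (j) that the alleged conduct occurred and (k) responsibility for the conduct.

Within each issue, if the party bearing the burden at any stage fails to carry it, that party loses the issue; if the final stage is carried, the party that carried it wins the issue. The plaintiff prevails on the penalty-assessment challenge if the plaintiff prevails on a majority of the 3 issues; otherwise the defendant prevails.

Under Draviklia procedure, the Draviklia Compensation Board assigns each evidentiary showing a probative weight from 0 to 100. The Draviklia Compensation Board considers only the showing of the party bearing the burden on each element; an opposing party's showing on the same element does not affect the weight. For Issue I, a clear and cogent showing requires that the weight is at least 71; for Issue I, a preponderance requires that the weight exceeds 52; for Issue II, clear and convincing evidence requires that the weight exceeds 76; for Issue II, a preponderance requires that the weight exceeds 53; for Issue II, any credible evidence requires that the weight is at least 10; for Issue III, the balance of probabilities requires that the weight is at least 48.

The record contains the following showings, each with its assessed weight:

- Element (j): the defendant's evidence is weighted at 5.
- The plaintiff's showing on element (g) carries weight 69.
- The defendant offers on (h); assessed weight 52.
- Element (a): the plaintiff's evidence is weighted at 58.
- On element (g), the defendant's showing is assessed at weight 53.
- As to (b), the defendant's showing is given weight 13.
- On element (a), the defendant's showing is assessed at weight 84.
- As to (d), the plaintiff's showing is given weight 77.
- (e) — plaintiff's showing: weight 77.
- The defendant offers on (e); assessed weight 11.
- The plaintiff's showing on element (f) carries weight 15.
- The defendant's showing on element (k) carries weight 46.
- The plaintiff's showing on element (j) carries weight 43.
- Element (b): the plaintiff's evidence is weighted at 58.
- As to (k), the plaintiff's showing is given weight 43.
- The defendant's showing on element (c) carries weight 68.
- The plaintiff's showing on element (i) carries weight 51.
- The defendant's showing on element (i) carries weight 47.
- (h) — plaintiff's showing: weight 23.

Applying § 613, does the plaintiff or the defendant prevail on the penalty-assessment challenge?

plaintiff

— Issue I —
At Stage I.1 the plaintiff must meet a preponderance (weight exceeds 52): on (a) the weight is 58 (the defendant's 84 is given no effect), > 52, so (a) meets the standard; on (b) the weight is 58 (the defendant's 13 is given no effect), > 52, so (b) meets the standard.
  Stage I.1 is satisfied; the onus moves to the defendant.
At Stage I.2 the defendant must meet a clear and cogent showing (weight is at least 71): on (c) the weight is 68, < 71, so (c) does not meet the standard.
  The defendant does not carry Stage I.2.
The analysis ends at Stage I.2; the plaintiff prevails on this issue.
— Issue II —
Stage II.1 — burden on plaintiff; standard: clear and convincing evidence (weight exceeds 76).
    (d): 77 > 76 [met]
    (e): 77 (defendant's 11 disregarded) > 76 [met]
  Stage II.1 is satisfied; the plaintiff continues to bear the burden.
Stage II.2 — burden on plaintiff; standard: any credible evidence (weight is at least 10).
    (f): 15 ≥ 10 [met]
  The plaintiff carries Stage II.2; the defendant now bears the burden.
Stage II.3 — burden on defendant; standard: a preponderance (weight exceeds 53).
    (g): 53 (plaintiff's 69 disregarded) ≤ 53 [not met]
    (h): 52 (plaintiff's 23 disregarded) ≤ 53 [not met]
  Stage II.3 not carried; the defendant fails its burden.
So the plaintiff prevails on this issue.
— Issue III —
Stage III.1 (plaintiff, the balance of probabilities, weight is at least 48): (i) 51 (defendant's 47 disregarded) ≥ 48 — meets.
  All elements met. The plaintiff retains the burden for Stage III.2.
Stage III.2 (plaintiff, the balance of probabilities, weight is at least 48): (j) 43 (defendant's 5 disregarded) < 48 — fails; (k) 43 (defendant's 46 disregarded) < 48 — fails.
  The plaintiff does not carry Stage III.2.
The defendant prevails on this issue.
Per-issue: Issue I → plaintiff; Issue II → plaintiff; Issue III → defendant. The plaintiff must prevail on a majority of issues; overall, the plaintiff prevails.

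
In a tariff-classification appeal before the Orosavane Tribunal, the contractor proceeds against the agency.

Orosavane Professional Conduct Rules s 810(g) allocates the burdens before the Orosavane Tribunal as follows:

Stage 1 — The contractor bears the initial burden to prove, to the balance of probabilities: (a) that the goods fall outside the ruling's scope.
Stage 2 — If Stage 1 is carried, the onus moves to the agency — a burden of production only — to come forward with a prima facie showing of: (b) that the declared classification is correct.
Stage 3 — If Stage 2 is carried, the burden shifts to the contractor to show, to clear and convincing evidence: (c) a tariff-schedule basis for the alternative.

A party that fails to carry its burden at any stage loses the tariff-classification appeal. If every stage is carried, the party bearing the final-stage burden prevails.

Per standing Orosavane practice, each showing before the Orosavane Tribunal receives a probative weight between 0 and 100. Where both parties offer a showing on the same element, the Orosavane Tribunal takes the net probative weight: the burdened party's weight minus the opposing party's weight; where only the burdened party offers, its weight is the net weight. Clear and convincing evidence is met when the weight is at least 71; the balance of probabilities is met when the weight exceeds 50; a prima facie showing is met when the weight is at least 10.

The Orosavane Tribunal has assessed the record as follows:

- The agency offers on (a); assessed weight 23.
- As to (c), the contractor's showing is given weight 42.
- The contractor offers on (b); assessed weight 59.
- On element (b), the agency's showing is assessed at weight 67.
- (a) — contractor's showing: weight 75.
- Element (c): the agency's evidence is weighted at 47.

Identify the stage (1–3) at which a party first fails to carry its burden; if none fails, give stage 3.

stage 2

Stage 1 — burden on contractor; standard: the balance of probabilities (weight exceeds 50).
    (a): 75 − 23 = 52 > 50 [met]
  The contractor carries Stage 1; the agency now bears the burden.
Stage 2 — burden on agency; standard: a prima facie showing (weight is at least 10).
    (b): 67 − 59 = 8 < 10 [not met]
  Stage 2 not carried; the agency fails its burden.
The contractor prevails.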